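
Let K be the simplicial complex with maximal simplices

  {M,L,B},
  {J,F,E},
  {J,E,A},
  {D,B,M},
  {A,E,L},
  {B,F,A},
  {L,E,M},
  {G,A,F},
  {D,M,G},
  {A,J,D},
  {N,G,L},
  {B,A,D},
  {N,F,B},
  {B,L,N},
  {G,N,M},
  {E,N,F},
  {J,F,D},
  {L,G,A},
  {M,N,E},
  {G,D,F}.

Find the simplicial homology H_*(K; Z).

Order the vertices as A < B < D < E < F < G < J < L < M < N. Listing each simplex with vertices in this order, K has dimension 2 with simplices:

  0-simplices (10): A, B, D, E, F, G, J, L, M, N
  1-simplices (30): AB, AD, AE, AF, AG, AJ, AL, BD, BF, BL, BM, BN, DF, DG, DJ, DM, EF, EJ, EL, EM, EN, FG, FJ, FN, GL, GM, GN, LM, LN, MN
  2-simplices (20): ABD, ABF, ADJ, AEJ, AEL, AFG, AGL, BDM, BFN, BLM, BLN, DFG, DFJ, DGM, EFJ, EFN, ELM, EMN, GLN, GMN

so the chain groups are C_0 ≅ Z^10, C_1 ≅ Z^30, C_2 ≅ Z^20.

The boundary map ∂_1: C_1 → C_0 maps an edge to its endpoints' difference, ∂[p,q] = q − p.
This gives a 10×30 integer matrix of rank 9; reducing to Smith normal form yields diagonal entries (1,1,1,1,1,1,1,1,1).

∂_2: C_2 → C_1 acts by ∂[p,q,r] = [q,r] − [p,r] + [p,q]. For instance
  ∂AGL = GL − AL + AG,
  ∂BFN = FN − BN + BF.
The resulting 30×20 matrix has rank 20, and its Smith normal form has invariant factors (1,1,1,1,1,1,1,1,1,1,1,1,1,1,1,1,1,1,1,2).

From H_k ≅ ker(∂_k) / im(∂_{k+1}) we obtain:

  H_0: rank C_0 − rank ∂_1 = 10 − 9 = 1, and the invariant factors of ∂_1 are all 1, so H_0 ≅ Z.
  H_1: rank ker ∂_1 − rank ∂_2 = (30 − 9) − 20 = 1, and ∂_2 has invariant factor 2 > 1, so H_1 ≅ Z ⊕ Z/2Z.
  H_2: rank ker ∂_2 − rank ∂_3 = (20 − 20) − 0 = 0, and there is no ∂_3, so H_2 ≅ 0.

H_0 ≅ Z,  H_1 ≅ Z ⊕ Z/2Z,  H_2 = 0.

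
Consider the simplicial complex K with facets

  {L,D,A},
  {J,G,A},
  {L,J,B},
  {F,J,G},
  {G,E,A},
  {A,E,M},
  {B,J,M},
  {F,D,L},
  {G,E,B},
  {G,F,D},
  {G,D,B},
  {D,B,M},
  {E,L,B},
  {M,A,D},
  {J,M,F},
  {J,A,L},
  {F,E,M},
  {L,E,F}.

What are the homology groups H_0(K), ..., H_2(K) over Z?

H_0 ≅ Z,  H_1 ≅ Z^2,  H_2 ≅ Z.

We work with the vertex ordering A < B < D < E < F < G < J < L < M. The simplices of K, each written with vertices in increasing order, are:

  0-simplices (9): A, B, D, E, F, G, J, L, M
  1-simplices (27): AD, AE, AG, AJ, AL, AM, BD, BE, BG, BJ, BL, BM, DF, DG, DL, DM, EF, EG, EL, EM, FG, FJ, FL, FM, GJ, JL, JM
  2-simplices (18): ADL, ADM, AEG, AEM, AGJ, AJL, BDG, BDM, BEG, BEL, BJL, BJM, DFG, DFL, EFL, EFM, FGJ, FJM

so the chain groups are C_0 ≅ Z^9, C_1 ≅ Z^27, C_2 ≅ Z^18.

The boundary map ∂_1: C_1 → C_0 maps an edge to its endpoints' difference, ∂[p,q] = q − p. For instance
  ∂BJ = J − B.
This gives a 9×27 integer matrix of rank 8; reducing to Smith normal form yields diagonal entries (1,1,1,1,1,1,1,1).

The boundary map ∂_2: C_2 → C_1 maps a triangle to the signed sum of its edges. For instance
  ∂ADL = DL − AL + AD,
  ∂BDM = DM − BM + BD.
As a 27×18 matrix over Z this has rank 17, with invariant factors (1,1,1,1,1,1,1,1,1,1,1,1,1,1,1,1,1).

Now H_k = ker ∂_k / im ∂_{k+1}, so:

  H_0: rank C_0 − rank ∂_1 = 9 − 8 = 1, and the invariant factors of ∂_1 are all 1, so H_0 = Z.
  H_1: rank ker ∂_1 − rank ∂_2 = (27 − 8) − 17 = 2, and the invariant factors of ∂_2 are all 1, so H_1 = Z^2.
  H_2: rank ker ∂_2 − rank ∂_3 = (18 − 17) − 0 = 1, and there is no ∂_3, so H_2 = Z.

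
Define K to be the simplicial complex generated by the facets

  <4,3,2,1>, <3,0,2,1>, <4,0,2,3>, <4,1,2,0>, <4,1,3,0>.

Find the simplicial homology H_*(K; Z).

Take the total order 0 < 1 < 2 < 3 < 4 on the vertex set. Then K (dimension 3) consists of the simplices:

  0-simplices (5): [0], [1], [2], [3], [4]
  1-simplices (10): [0,1], [0,2], [0,3], [0,4], [1,2], [1,3], [1,4], [2,3], [2,4], [3,4]
  2-simplices (10): [0,1,2], [0,1,3], [0,1,4], [0,2,3], [0,2,4], [0,3,4], [1,2,3], [1,2,4], [1,3,4], [2,3,4]
  3-simplices (5): [0,1,2,3], [0,1,2,4], [0,1,3,4], [0,2,3,4], [1,2,3,4]

giving chain groups C_0 ≅ Z^5, C_1 ≅ Z^10, C_2 ≅ Z^10, C_3 ≅ Z^5.

Boundary ∂_1: C_1 → C_0 is given by ∂[p,q] = [q] − [p].
The resulting 5×10 matrix has rank 4, and its Smith normal form has invariant factors (1,1,1,1).

Boundary ∂_2: C_2 → C_1 maps a triangle to the signed sum of its edges. For instance
  ∂[0,3,4] = [3,4] − [0,4] + [0,3],
  ∂[1,2,4] = [2,4] − [1,4] + [1,2].
The 10×10 boundary matrix has rank 6 and Smith normal form diag(1,1,1,1,1,1).

∂_3: C_3 → C_2 sends each 3-simplex σ to the alternating sum Σ_i (−1)^i (σ with its i-th vertex removed). For instance
  ∂[0,1,2,3] = [1,2,3] − [0,2,3] + [0,1,3] − [0,1,2],
  ∂[0,1,3,4] = [1,3,4] − [0,3,4] + [0,1,4] − [0,1,3].
The resulting 10×5 matrix has rank 4, and its Smith normal form has invariant factors (1,1,1,1).

Now H_k = ker ∂_k / im ∂_{k+1}, so:

  H_0: rank C_0 − rank ∂_1 = 5 − 4 = 1, and the invariant factors of ∂_1 are all 1, so H_0 ≅ Z.
  H_1: rank ker ∂_1 − rank ∂_2 = (10 − 4) − 6 = 0, and the invariant factors of ∂_2 are all 1, so H_1 ≅ 0.
  H_2: rank ker ∂_2 − rank ∂_3 = (10 − 6) − 4 = 0, and the invariant factors of ∂_3 are all 1, so H_2 ≅ 0.
  H_3: rank ker ∂_3 − rank ∂_4 = (5 − 4) − 0 = 1, and there is no ∂_4, so H_3 ≅ Z.

(K is a triangulation of the 3-sphere S^3.)

H_0 ≅ Z,  H_1 = 0,  H_2 = 0,  H_3 ≅ Z.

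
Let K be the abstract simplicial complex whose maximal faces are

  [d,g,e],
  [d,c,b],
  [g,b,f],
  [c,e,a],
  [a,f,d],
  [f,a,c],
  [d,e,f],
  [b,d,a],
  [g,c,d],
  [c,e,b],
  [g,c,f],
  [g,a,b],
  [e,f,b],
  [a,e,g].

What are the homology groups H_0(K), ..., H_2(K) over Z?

Order the vertices as a < b < c < d < e < f < g. Listing each simplex with vertices in this order, K has dimension 2 with simplices:

  0-simplices (7): a, b, c, d, e, f, g
  1-simplices (21): ab, ac, ad, ae, af, ag, bc, bd, be, bf, bg, cd, ce, cf, cg, de, df, dg, ef, eg, fg
  2-simplices (14): abd, abg, ace, acf, adf, aeg, bcd, bce, bef, bfg, cdg, cfg, def, deg

so the chain groups are C_0 ≅ Z^7, C_1 ≅ Z^21, C_2 ≅ Z^14.

The boundary map ∂_1: C_1 → C_0 is given by ∂[p,q] = [q] − [p]. For instance
  ∂af = f − a.
The 7×21 boundary matrix has rank 6 and Smith normal form diag(1,1,1,1,1,1).

∂_2: C_2 → C_1 sends each 2-simplex [p,q,r] to [q,r] − [p,r] + [p,q]. For instance
  ∂ace = ce − ae + ac,
  ∂deg = eg − dg + de.
As a 21×14 matrix over Z this has rank 13, with invariant factors (1,1,1,1,1,1,1,1,1,1,1,1,1).

Reading off H_k = ker ∂_k / im ∂_{k+1}:

  H_0: rank C_0 − rank ∂_1 = 7 − 6 = 1, and the invariant factors of ∂_1 are all 1, so H_0 = Z.
  H_1: rank ker ∂_1 − rank ∂_2 = (21 − 6) − 13 = 2, and the invariant factors of ∂_2 are all 1, so H_1 = Z^2.
  H_2: rank ker ∂_2 − rank ∂_3 = (14 − 13) − 0 = 1, and there is no ∂_3, so H_2 = Z.

H_0 = Z,  H_1 = Z^2,  H_2 = Z.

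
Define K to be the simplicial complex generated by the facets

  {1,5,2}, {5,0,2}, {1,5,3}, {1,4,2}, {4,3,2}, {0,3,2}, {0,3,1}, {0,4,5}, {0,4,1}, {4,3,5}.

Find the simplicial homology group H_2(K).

Take the total order 0 < 1 < 2 < 3 < 4 < 5 on the vertex set. Then K (dimension 2) consists of the simplices:

  0-simplices (6): [0], [1], [2], [3], [4], [5]
  1-simplices (15): [0,1], [0,2], [0,3], [0,4], [0,5], [1,2], [1,3], [1,4], [1,5], [2,3], [2,4], [2,5], [3,4], [3,5], [4,5]
  2-simplices (10): [0,1,3], [0,1,4], [0,2,3], [0,2,5], [0,4,5], [1,2,4], [1,2,5], [1,3,5], [2,3,4], [3,4,5]

Hence C_0 ≅ Z^6, C_1 ≅ Z^15, C_2 ≅ Z^10.

Boundary ∂_1: C_1 → C_0 maps an edge to its endpoints' difference, ∂[p,q] = q − p.
The 6×15 boundary matrix has rank 5 and Smith normal form diag(1,1,1,1,1).

Boundary ∂_2: C_2 → C_1 maps a triangle to the signed sum of its edges. For instance
  ∂[1,3,5] = [3,5] − [1,5] + [1,3],
  ∂[3,4,5] = [4,5] − [3,5] + [3,4].
As a 15×10 matrix over Z this has rank 10, with invariant factors (1,1,1,1,1,1,1,1,1,2).

Computing H_k = (kernel of ∂_k) / (image of ∂_{k+1}):

  H_2: rank ker ∂_2 − rank ∂_3 = (10 − 10) − 0 = 0, and there is no ∂_3, so H_2 = 0.

(K is a triangulation of the real projective plane RP^2.)

H_2 = 0.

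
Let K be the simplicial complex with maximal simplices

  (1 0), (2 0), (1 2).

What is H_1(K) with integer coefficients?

H_1 = Z.

Fix the vertex order 0 < 1 < 2 and write every simplex with vertices in increasing order. Then dim K = 1 and the simplices of K are:

  0-simplices (3): [0], [1], [2]
  1-simplices (3): [0,1], [0,2], [1,2]

giving chain groups C_0 ≅ Z^3, C_1 ≅ Z^3.

The boundary map ∂_1: C_1 → C_0 is given by ∂[p,q] = [q] − [p]. For instance
  ∂[1,2] = [2] − [1].
As a 3×3 matrix over Z this has rank 2, with invariant factors (1,1).

From H_k ≅ ker(∂_k) / im(∂_{k+1}) we obtain:

  H_1: rank ker ∂_1 − rank ∂_2 = (3 − 2) − 0 = 1, and there is no ∂_2, so H_1 ≅ Z.

(K is a triangulation of the circle S^1.)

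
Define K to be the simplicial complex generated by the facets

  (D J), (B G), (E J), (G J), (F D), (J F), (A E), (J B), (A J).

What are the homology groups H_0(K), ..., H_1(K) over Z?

Order the vertices as A < B < D < E < F < G < J. Listing each simplex with vertices in this order, K has dimension 1 with simplices:

  0-simplices (7): A, B, D, E, F, G, J
  1-simplices (9): AE, AJ, BG, BJ, DF, DJ, EJ, FJ, GJ

giving chain groups C_0 ≅ Z^7, C_1 ≅ Z^9.

∂_1: C_1 → C_0 sends each edge [p,q] (with p < q) to q − p.
The 7×9 boundary matrix has rank 6 and Smith normal form diag(1,1,1,1,1,1).

From H_k ≅ ker(∂_k) / im(∂_{k+1}) we obtain:

  H_0: rank C_0 − rank ∂_1 = 7 − 6 = 1, and the invariant factors of ∂_1 are all 1, so H_0 = Z.
  H_1: rank ker ∂_1 − rank ∂_2 = (9 − 6) − 0 = 3, and there is no ∂_2, so H_1 = Z^3.

As a check, the Euler characteristic is 7 − 9 = -2, which agrees with 1 − 3 = -2.

H_0 = Z,  H_1 = Z^3.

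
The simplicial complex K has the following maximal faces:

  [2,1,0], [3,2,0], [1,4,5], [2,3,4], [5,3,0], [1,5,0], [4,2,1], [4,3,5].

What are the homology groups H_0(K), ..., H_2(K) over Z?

H_0 = Z,  H_1 = 0,  H_2 = Z.

K has 6 vertices, 12 edges, 8 triangles.
rank ∂_0 = 0, rank ∂_1 = 5 ⇒ b_0 = 6 − 0 − 5 = 1; all invariant factors of ∂_1 are 1 so no torsion. So H_0 ≅ Z.
rank ∂_1 = 5, rank ∂_2 = 7 ⇒ b_1 = 12 − 5 − 7 = 0; all invariant factors of ∂_2 are 1 so no torsion. So H_1 ≅ 0.
rank ∂_2 = 7, rank ∂_3 = 0 ⇒ b_2 = 8 − 7 − 0 = 1. So H_2 ≅ Z.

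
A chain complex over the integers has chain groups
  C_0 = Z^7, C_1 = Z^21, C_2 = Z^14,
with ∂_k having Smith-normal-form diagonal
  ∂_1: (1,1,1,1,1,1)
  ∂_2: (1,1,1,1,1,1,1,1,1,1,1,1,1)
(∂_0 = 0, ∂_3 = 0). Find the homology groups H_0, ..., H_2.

H_0: b_0 = 7 − 0 − 6 = 1; torsion from ∂_1 factors > 1: none. So H_0 = Z.
H_1: b_1 = 21 − 6 − 13 = 2; torsion from ∂_2 factors > 1: none. So H_1 = Z^2.
H_2: b_2 = 14 − 13 − 0 = 1; torsion from ∂_3 factors > 1: none. So H_2 = Z.

H_0 = Z,  H_1 = Z^2,  H_2 = Z.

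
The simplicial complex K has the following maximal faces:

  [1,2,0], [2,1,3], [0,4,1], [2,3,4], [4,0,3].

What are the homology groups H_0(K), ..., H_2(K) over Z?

Take the total order 0 < 1 < 2 < 3 < 4 on the vertex set. Then K (dimension 2) consists of the simplices:

  0-simplices (5): [0], [1], [2], [3], [4]
  1-simplices (10): [0,1], [0,2], [0,3], [0,4], [1,2], [1,3], [1,4], [2,3], [2,4], [3,4]
  2-simplices (5): [0,1,2], [0,1,4], [0,3,4], [1,2,3], [2,3,4]

so the chain groups are C_0 ≅ Z^5, C_1 ≅ Z^10, C_2 ≅ Z^5.

The boundary map ∂_1: C_1 → C_0 sends each edge [p,q] (with p < q) to q − p.
The 5×10 boundary matrix has rank 4 and Smith normal form diag(1,1,1,1).

Boundary ∂_2: C_2 → C_1 acts by ∂[p,q,r] = [q,r] − [p,r] + [p,q]. For instance
  ∂[0,1,2] = [1,2] − [0,2] + [0,1],
  ∂[2,3,4] = [3,4] − [2,4] + [2,3].
As a 10×5 matrix over Z this has rank 5, with invariant factors (1,1,1,1,1).

Now H_k = ker ∂_k / im ∂_{k+1}, so:

  H_0: rank C_0 − rank ∂_1 = 5 − 4 = 1, and the invariant factors of ∂_1 are all 1, so H_0 = Z.
  H_1: rank ker ∂_1 − rank ∂_2 = (10 − 4) − 5 = 1, and the invariant factors of ∂_2 are all 1, so H_1 = Z.
  H_2: rank ker ∂_2 − rank ∂_3 = (5 − 5) − 0 = 0, and there is no ∂_3, so H_2 = 0.

As a check, the Euler characteristic is 5 − 10 + 5 = 0, which agrees with 1 − 1 + 0 = 0.
(K is a triangulation of the Möbius band.)

H_0 = Z,  H_1 = Z,  H_2 = 0.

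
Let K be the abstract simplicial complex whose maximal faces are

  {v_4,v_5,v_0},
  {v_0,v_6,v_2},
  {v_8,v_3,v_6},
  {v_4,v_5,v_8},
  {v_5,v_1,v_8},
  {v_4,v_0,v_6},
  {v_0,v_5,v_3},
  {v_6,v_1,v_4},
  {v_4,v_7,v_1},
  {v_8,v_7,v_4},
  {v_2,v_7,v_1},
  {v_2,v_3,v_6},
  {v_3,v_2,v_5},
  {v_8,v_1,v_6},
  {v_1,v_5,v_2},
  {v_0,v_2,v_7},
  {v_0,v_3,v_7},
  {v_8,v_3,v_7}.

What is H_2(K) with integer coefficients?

H_2 = 0.

Fix the vertex order v_0 < v_1 < v_2 < v_3 < v_4 < v_5 < v_6 < v_7 < v_8 and write every simplex with vertices in increasing order. Then dim K = 2 and the simplices of K are:

  0-simplices (9): [v_0], [v_1], [v_2], [v_3], [v_4], [v_5], [v_6], [v_7], [v_8]
  1-simplices (27): (27 of them)
  2-simplices (18): (18 of them)

Hence C_0 ≅ Z^9, C_1 ≅ Z^27, C_2 ≅ Z^18.

∂_1: C_1 → C_0 sends each edge [p,q] (with p < q) to q − p. For instance
  ∂[v_4,v_7] = [v_7] − [v_4].
This gives a 9×27 integer matrix of rank 8; reducing to Smith normal form yields diagonal entries (1,1,1,1,1,1,1,1).

∂_2: C_2 → C_1 sends each 2-simplex [p,q,r] to [q,r] − [p,r] + [p,q]. For instance
  ∂[v_2,v_3,v_5] = [v_3,v_5] − [v_2,v_5] + [v_2,v_3],
  ∂[v_1,v_4,v_6] = [v_4,v_6] − [v_1,v_6] + [v_1,v_4].
The 27×18 boundary matrix has rank 18 and Smith normal form diag(1,1,1,1,1,1,1,1,1,1,1,1,1,1,1,1,1,2).

Computing H_k = (kernel of ∂_k) / (image of ∂_{k+1}):

  H_2: rank ker ∂_2 − rank ∂_3 = (18 − 18) − 0 = 0, and there is no ∂_3, so H_2 ≅ 0.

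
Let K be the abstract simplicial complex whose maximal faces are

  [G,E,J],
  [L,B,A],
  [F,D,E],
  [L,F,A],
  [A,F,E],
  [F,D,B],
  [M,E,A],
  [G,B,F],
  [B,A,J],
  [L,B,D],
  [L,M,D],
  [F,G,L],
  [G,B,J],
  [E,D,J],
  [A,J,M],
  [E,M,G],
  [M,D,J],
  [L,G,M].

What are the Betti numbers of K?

b_0 = 1, b_1 = 1, b_2 = 0.

We work with the vertex ordering A < B < D < E < F < G < J < L < M. The simplices of K, each written with vertices in increasing order, are:

  0-simplices (9): A, B, D, E, F, G, J, L, M
  1-simplices (27): AB, AE, AF, AJ, AL, AM, BD, BF, BG, BJ, BL, DE, DF, DJ, DL, DM, EF, EG, EJ, EM, FG, FL, GJ, GL, GM, JM, LM
  2-simplices (18): ABJ, ABL, AEF, AEM, AFL, AJM, BDF, BDL, BFG, BGJ, DEF, DEJ, DJM, DLM, EGJ, EGM, FGL, GLM

so the chain groups are C_0 ≅ Z^9, C_1 ≅ Z^27, C_2 ≅ Z^18.

The boundary map ∂_1: C_1 → C_0 sends each edge [p,q] (with p < q) to q − p. For instance
  ∂EF = F − E.
The resulting 9×27 matrix has rank 8, and its Smith normal form has invariant factors (1,1,1,1,1,1,1,1).

Boundary ∂_2: C_2 → C_1 sends each 2-simplex [p,q,r] to [q,r] − [p,r] + [p,q]. For instance
  ∂AJM = JM − AM + AJ,
  ∂BFG = FG − BG + BF.
The resulting 27×18 matrix has rank 18, and its Smith normal form has invariant factors (1,1,1,1,1,1,1,1,1,1,1,1,1,1,1,1,1,2).

Now H_k = ker ∂_k / im ∂_{k+1}, so:

  H_0: rank C_0 − rank ∂_1 = 9 − 8 = 1, and the invariant factors of ∂_1 are all 1, so H_0 ≅ Z.
  H_1: rank ker ∂_1 − rank ∂_2 = (27 − 8) − 18 = 1, and ∂_2 has invariant factor 2 > 1, so H_1 ≅ Z ⊕ Z/2.
  H_2: rank ker ∂_2 − rank ∂_3 = (18 − 18) − 0 = 0, and there is no ∂_3, so H_2 ≅ 0.

As a check, the Euler characteristic is 9 − 27 + 18 = 0, which agrees with 1 − 1 + 0 = 0.
(K is a triangulation of the Klein bottle.)

Hence the Betti numbers are b_0 = 1, b_1 = 1, b_2 = 0.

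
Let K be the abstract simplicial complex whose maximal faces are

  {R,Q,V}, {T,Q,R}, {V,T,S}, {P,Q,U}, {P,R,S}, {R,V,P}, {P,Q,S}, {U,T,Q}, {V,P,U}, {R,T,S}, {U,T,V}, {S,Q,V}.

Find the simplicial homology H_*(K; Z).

Fix the vertex order P < Q < R < S < T < U < V and write every simplex with vertices in increasing order. Then dim K = 2 and the simplices of K are:

  0-simplices (7): P, Q, R, S, T, U, V
  1-simplices (18): PQ, PR, PS, PU, PV, QR, QS, QT, QU, QV, RS, RT, RV, ST, SV, TU, TV, UV
  2-simplices (12): PQS, PQU, PRS, PRV, PUV, QRT, QRV, QSV, QTU, RST, STV, TUV

so the chain groups are C_0 ≅ Z^7, C_1 ≅ Z^18, C_2 ≅ Z^12.

Boundary ∂_1: C_1 → C_0 sends each edge [p,q] (with p < q) to q − p. For instance
  ∂ST = T − S.
This gives a 7×18 integer matrix of rank 6; reducing to Smith normal form yields diagonal entries (1,1,1,1,1,1).

∂_2: C_2 → C_1 acts by ∂[p,q,r] = [q,r] − [p,r] + [p,q]. For instance
  ∂PQU = QU − PU + PQ,
  ∂PRV = RV − PV + PR.
The 18×12 boundary matrix has rank 12 and Smith normal form diag(1,1,1,1,1,1,1,1,1,1,1,2).

Computing H_k = (kernel of ∂_k) / (image of ∂_{k+1}):

  H_0: rank C_0 − rank ∂_1 = 7 − 6 = 1, and the invariant factors of ∂_1 are all 1, so H_0 = Z.
  H_1: rank ker ∂_1 − rank ∂_2 = (18 − 6) − 12 = 0, and ∂_2 has invariant factor 2 > 1, so H_1 = Z/2.
  H_2: rank ker ∂_2 − rank ∂_3 = (12 − 12) − 0 = 0, and there is no ∂_3, so H_2 = 0.

H_0 = Z,  H_1 = Z/2,  H_2 = 0.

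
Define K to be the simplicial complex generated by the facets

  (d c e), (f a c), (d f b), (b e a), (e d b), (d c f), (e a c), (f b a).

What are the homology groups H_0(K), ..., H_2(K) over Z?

H_0 = Z,  H_1 = 0,  H_2 = Z.

Take the total order a < b < c < d < e < f on the vertex set. Then K (dimension 2) consists of the simplices:

  0-simplices (6): a, b, c, d, e, f
  1-simplices (12): ab, ac, ae, af, bd, be, bf, cd, ce, cf, de, df
  2-simplices (8): abe, abf, ace, acf, bde, bdf, cde, cdf

giving chain groups C_0 ≅ Z^6, C_1 ≅ Z^12, C_2 ≅ Z^8.

∂_1: C_1 → C_0 is given by ∂[p,q] = [q] − [p]. For instance
  ∂be = e − b.
As a 6×12 matrix over Z this has rank 5, with invariant factors (1,1,1,1,1).

The boundary map ∂_2: C_2 → C_1 maps a triangle to the signed sum of its edges. For instance
  ∂cde = de − ce + cd,
  ∂bde = de − be + bd.
The resulting 12×8 matrix has rank 7, and its Smith normal form has invariant factors (1,1,1,1,1,1,1).

Reading off H_k = ker ∂_k / im ∂_{k+1}:

  H_0: rank C_0 − rank ∂_1 = 6 − 5 = 1, and the invariant factors of ∂_1 are all 1, so H_0 = Z.
  H_1: rank ker ∂_1 − rank ∂_2 = (12 − 5) − 7 = 0, and the invariant factors of ∂_2 are all 1, so H_1 = 0.
  H_2: rank ker ∂_2 − rank ∂_3 = (8 − 7) − 0 = 1, and there is no ∂_3, so H_2 = Z.

(K is a triangulation of the 2-sphere S^2.)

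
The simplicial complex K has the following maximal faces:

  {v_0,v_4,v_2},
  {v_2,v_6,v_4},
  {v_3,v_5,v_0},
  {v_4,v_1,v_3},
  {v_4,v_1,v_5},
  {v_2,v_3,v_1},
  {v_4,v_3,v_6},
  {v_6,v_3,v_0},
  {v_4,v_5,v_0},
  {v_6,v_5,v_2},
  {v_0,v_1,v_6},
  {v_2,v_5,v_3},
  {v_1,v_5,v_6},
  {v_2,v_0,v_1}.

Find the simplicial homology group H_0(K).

H_0 ≅ Z.

We work with the vertex ordering v_0 < v_1 < v_2 < v_3 < v_4 < v_5 < v_6. The simplices of K, each written with vertices in increasing order, are:

  0-simplices (7): [v_0], [v_1], [v_2], [v_3], [v_4], [v_5], [v_6]
  1-simplices (21): (21 of them)
  2-simplices (14): (14 of them)

Hence C_0 ≅ Z^7, C_1 ≅ Z^21, C_2 ≅ Z^14.

The boundary map ∂_1: C_1 → C_0 maps an edge to its endpoints' difference, ∂[p,q] = q − p. For instance
  ∂[v_0,v_4] = [v_4] − [v_0].
The resulting 7×21 matrix has rank 6, and its Smith normal form has invariant factors (1,1,1,1,1,1).

The boundary map ∂_2: C_2 → C_1 acts by ∂[p,q,r] = [q,r] − [p,r] + [p,q]. For instance
  ∂[v_1,v_5,v_6] = [v_5,v_6] − [v_1,v_6] + [v_1,v_5],
  ∂[v_0,v_3,v_5] = [v_3,v_5] − [v_0,v_5] + [v_0,v_3].
The 21×14 boundary matrix has rank 13 and Smith normal form diag(1,1,1,1,1,1,1,1,1,1,1,1,1).

Computing H_k = (kernel of ∂_k) / (image of ∂_{k+1}):

  H_0: rank C_0 − rank ∂_1 = 7 − 6 = 1, and the invariant factors of ∂_1 are all 1, so H_0 ≅ Z.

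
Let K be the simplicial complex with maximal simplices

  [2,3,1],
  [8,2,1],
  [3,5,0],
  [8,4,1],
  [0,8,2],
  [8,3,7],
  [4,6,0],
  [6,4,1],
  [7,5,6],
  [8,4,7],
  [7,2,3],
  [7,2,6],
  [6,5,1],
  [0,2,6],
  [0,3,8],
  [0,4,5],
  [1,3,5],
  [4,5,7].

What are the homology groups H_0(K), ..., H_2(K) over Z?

H_0 = Z,  H_1 = Z ⊕ Z/2,  H_2 = 0.

Fix the vertex order 0 < 1 < 2 < 3 < 4 < 5 < 6 < 7 < 8 and write every simplex with vertices in increasing order. Then dim K = 2 and the simplices of K are:

  0-simplices (9): [0], [1], [2], [3], [4], [5], [6], [7], [8]
  1-simplices (27): (27 of them)
  2-simplices (18): [0,2,6], [0,2,8], [0,3,5], [0,3,8], [0,4,5], [0,4,6], [1,2,3], [1,2,8], [1,3,5], [1,4,6], [1,4,8], [1,5,6], [2,3,7], [2,6,7], [3,7,8], [4,5,7], [4,7,8], [5,6,7]

giving chain groups C_0 ≅ Z^9, C_1 ≅ Z^27, C_2 ≅ Z^18.

The boundary map ∂_1: C_1 → C_0 sends each edge [p,q] (with p < q) to q − p.
This gives a 9×27 integer matrix of rank 8; reducing to Smith normal form yields diagonal entries (1,1,1,1,1,1,1,1).

Boundary ∂_2: C_2 → C_1 sends each 2-simplex [p,q,r] to [q,r] − [p,r] + [p,q]. For instance
  ∂[1,2,8] = [2,8] − [1,8] + [1,2],
  ∂[4,7,8] = [7,8] − [4,8] + [4,7].
This gives a 27×18 integer matrix of rank 18; reducing to Smith normal form yields diagonal entries (1,1,1,1,1,1,1,1,1,1,1,1,1,1,1,1,1,2).

Now H_k = ker ∂_k / im ∂_{k+1}, so:

  H_0: rank C_0 − rank ∂_1 = 9 − 8 = 1, and the invariant factors of ∂_1 are all 1, so H_0 ≅ Z.
  H_1: rank ker ∂_1 − rank ∂_2 = (27 − 8) − 18 = 1, and ∂_2 has invariant factor 2 > 1, so H_1 ≅ Z ⊕ Z/2.
  H_2: rank ker ∂_2 − rank ∂_3 = (18 − 18) − 0 = 0, and there is no ∂_3, so H_2 ≅ 0.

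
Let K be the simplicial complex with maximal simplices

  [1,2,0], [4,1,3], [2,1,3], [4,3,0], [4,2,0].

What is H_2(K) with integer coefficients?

H_2 = 0.

We work with the vertex ordering 0 < 1 < 2 < 3 < 4. The simplices of K, each written with vertices in increasing order, are:

  0-simplices (5): [0], [1], [2], [3], [4]
  1-simplices (10): [0,1], [0,2], [0,3], [0,4], [1,2], [1,3], [1,4], [2,3], [2,4], [3,4]
  2-simplices (5): [0,1,2], [0,2,4], [0,3,4], [1,2,3], [1,3,4]

Hence C_0 ≅ Z^5, C_1 ≅ Z^10, C_2 ≅ Z^5.

∂_1: C_1 → C_0 sends each edge [p,q] (with p < q) to q − p. For instance
  ∂[0,1] = [1] − [0].
This gives a 5×10 integer matrix of rank 4; reducing to Smith normal form yields diagonal entries (1,1,1,1).

Boundary ∂_2: C_2 → C_1 maps a triangle to the signed sum of its edges. For instance
  ∂[1,3,4] = [3,4] − [1,4] + [1,3],
  ∂[0,1,2] = [1,2] − [0,2] + [0,1].
As a 10×5 matrix over Z this has rank 5, with invariant factors (1,1,1,1,1).

Now H_k = ker ∂_k / im ∂_{k+1}, so:

  H_2: rank ker ∂_2 − rank ∂_3 = (5 − 5) − 0 = 0, and there is no ∂_3, so H_2 ≅ 0.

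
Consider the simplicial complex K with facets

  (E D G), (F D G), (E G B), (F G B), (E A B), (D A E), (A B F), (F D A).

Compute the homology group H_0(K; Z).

H_0 = Z.

Fix the vertex order A < B < D < E < F < G and write every simplex with vertices in increasing order. Then dim K = 2 and the simplices of K are:

  0-simplices (6): A, B, D, E, F, G
  1-simplices (12): AB, AD, AE, AF, BE, BF, BG, DE, DF, DG, EG, FG
  2-simplices (8): ABE, ABF, ADE, ADF, BEG, BFG, DEG, DFG

so the chain groups are C_0 ≅ Z^6, C_1 ≅ Z^12, C_2 ≅ Z^8.

∂_1: C_1 → C_0 maps an edge to its endpoints' difference, ∂[p,q] = q − p. For instance
  ∂EG = G − E.
This gives a 6×12 integer matrix of rank 5; reducing to Smith normal form yields diagonal entries (1,1,1,1,1).

∂_2: C_2 → C_1 maps a triangle to the signed sum of its edges. For instance
  ∂DEG = EG − DG + DE,
  ∂BEG = EG − BG + BE.
The 12×8 boundary matrix has rank 7 and Smith normal form diag(1,1,1,1,1,1,1).

Computing H_k = (kernel of ∂_k) / (image of ∂_{k+1}):

  H_0: rank C_0 − rank ∂_1 = 6 − 5 = 1, and the invariant factors of ∂_1 are all 1, so H_0 ≅ Z.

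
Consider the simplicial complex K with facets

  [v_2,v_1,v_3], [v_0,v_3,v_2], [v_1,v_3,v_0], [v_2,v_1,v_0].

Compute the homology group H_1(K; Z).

We work with the vertex ordering v_0 < v_1 < v_2 < v_3. The simplices of K, each written with vertices in increasing order, are:

  0-simplices (4): [v_0], [v_1], [v_2], [v_3]
  1-simplices (6): [v_0,v_1], [v_0,v_2], [v_0,v_3], [v_1,v_2], [v_1,v_3], [v_2,v_3]
  2-simplices (4): [v_0,v_1,v_2], [v_0,v_1,v_3], [v_0,v_2,v_3], [v_1,v_2,v_3]

so the chain groups are C_0 ≅ Z^4, C_1 ≅ Z^6, C_2 ≅ Z^4.

Boundary ∂_1: C_1 → C_0 sends each edge [p,q] (with p < q) to q − p.
The 4×6 boundary matrix has rank 3 and Smith normal form diag(1,1,1).

Boundary ∂_2: C_2 → C_1 acts by ∂[p,q,r] = [q,r] − [p,r] + [p,q]. For instance
  ∂[v_0,v_2,v_3] = [v_2,v_3] − [v_0,v_3] + [v_0,v_2],
  ∂[v_0,v_1,v_2] = [v_1,v_2] − [v_0,v_2] + [v_0,v_1].
As a 6×4 matrix over Z this has rank 3, with invariant factors (1,1,1).

Now H_k = ker ∂_k / im ∂_{k+1}, so:

  H_1: rank ker ∂_1 − rank ∂_2 = (6 − 3) − 3 = 0, and the invariant factors of ∂_2 are all 1, so H_1 ≅ 0.

(K is a triangulation of the 2-sphere S^2.)

H_1 = 0.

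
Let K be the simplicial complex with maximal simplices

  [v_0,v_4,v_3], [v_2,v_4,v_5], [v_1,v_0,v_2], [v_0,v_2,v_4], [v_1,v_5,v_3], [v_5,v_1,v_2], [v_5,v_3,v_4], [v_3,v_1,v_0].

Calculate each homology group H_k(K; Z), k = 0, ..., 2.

H_0 ≅ Z,  H_1 = 0,  H_2 ≅ Z.

Fix the vertex order v_0 < v_1 < v_2 < v_3 < v_4 < v_5 and write every simplex with vertices in increasing order. Then dim K = 2 and the simplices of K are:

  0-simplices (6): [v_0], [v_1], [v_2], [v_3], [v_4], [v_5]
  1-simplices (12): [v_0,v_1], [v_0,v_2], [v_0,v_3], [v_0,v_4], [v_1,v_2], [v_1,v_3], [v_1,v_5], [v_2,v_4], [v_2,v_5], [v_3,v_4], [v_3,v_5], [v_4,v_5]
  2-simplices (8): [v_0,v_1,v_2], [v_0,v_1,v_3], [v_0,v_2,v_4], [v_0,v_3,v_4], [v_1,v_2,v_5], [v_1,v_3,v_5], [v_2,v_4,v_5], [v_3,v_4,v_5]

so the chain groups are C_0 ≅ Z^6, C_1 ≅ Z^12, C_2 ≅ Z^8.

∂_1: C_1 → C_0 maps an edge to its endpoints' difference, ∂[p,q] = q − p.
The 6×12 boundary matrix has rank 5 and Smith normal form diag(1,1,1,1,1).

The boundary map ∂_2: C_2 → C_1 acts by ∂[p,q,r] = [q,r] − [p,r] + [p,q]. For instance
  ∂[v_1,v_2,v_5] = [v_2,v_5] − [v_1,v_5] + [v_1,v_2],
  ∂[v_1,v_3,v_5] = [v_3,v_5] − [v_1,v_5] + [v_1,v_3].
The 12×8 boundary matrix has rank 7 and Smith normal form diag(1,1,1,1,1,1,1).

Reading off H_k = ker ∂_k / im ∂_{k+1}:

  H_0: rank C_0 − rank ∂_1 = 6 − 5 = 1, and the invariant factors of ∂_1 are all 1, so H_0 = Z.
  H_1: rank ker ∂_1 − rank ∂_2 = (12 − 5) − 7 = 0, and the invariant factors of ∂_2 are all 1, so H_1 = 0.
  H_2: rank ker ∂_2 − rank ∂_3 = (8 − 7) − 0 = 1, and there is no ∂_3, so H_2 = Z.

(K is a triangulation of the 2-sphere S^2.)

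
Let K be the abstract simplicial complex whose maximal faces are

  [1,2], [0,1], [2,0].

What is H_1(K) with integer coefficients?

Take the total order 0 < 1 < 2 on the vertex set. Then K (dimension 1) consists of the simplices:

  0-simplices (3): [0], [1], [2]
  1-simplices (3): [0,1], [0,2], [1,2]

Hence C_0 ≅ Z^3, C_1 ≅ Z^3.

The boundary map ∂_1: C_1 → C_0 sends each edge [p,q] (with p < q) to q − p.
The 3×3 boundary matrix has rank 2 and Smith normal form diag(1,1).

Now H_k = ker ∂_k / im ∂_{k+1}, so:

  H_1: rank ker ∂_1 − rank ∂_2 = (3 − 2) − 0 = 1, and there is no ∂_2, so H_1 ≅ Z.

H_1 ≅ Z.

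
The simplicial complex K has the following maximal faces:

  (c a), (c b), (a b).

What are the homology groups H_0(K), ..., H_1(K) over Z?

H_0 = Z,  H_1 = Z.

Order the vertices as a < b < c. Listing each simplex with vertices in this order, K has dimension 1 with simplices:

  0-simplices (3): a, b, c
  1-simplices (3): ab, ac, bc

Hence C_0 ≅ Z^3, C_1 ≅ Z^3.

The boundary map ∂_1: C_1 → C_0 is given by ∂[p,q] = [q] − [p].
The resulting 3×3 matrix has rank 2, and its Smith normal form has invariant factors (1,1).

Computing H_k = (kernel of ∂_k) / (image of ∂_{k+1}):

  H_0: rank C_0 − rank ∂_1 = 3 − 2 = 1, and the invariant factors of ∂_1 are all 1, so H_0 ≅ Z.
  H_1: rank ker ∂_1 − rank ∂_2 = (3 − 2) − 0 = 1, and there is no ∂_2, so H_1 ≅ Z.

As a check, the Euler characteristic is 3 − 3 = 0, which agrees with 1 − 1 = 0.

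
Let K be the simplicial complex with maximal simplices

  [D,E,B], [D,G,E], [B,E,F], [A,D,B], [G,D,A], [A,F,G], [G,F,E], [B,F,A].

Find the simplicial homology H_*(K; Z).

We work with the vertex ordering A < B < D < E < F < G. The simplices of K, each written with vertices in increasing order, are:

  0-simplices (6): A, B, D, E, F, G
  1-simplices (12): AB, AD, AF, AG, BD, BE, BF, DE, DG, EF, EG, FG
  2-simplices (8): ABD, ABF, ADG, AFG, BDE, BEF, DEG, EFG

giving chain groups C_0 ≅ Z^6, C_1 ≅ Z^12, C_2 ≅ Z^8.

Boundary ∂_1: C_1 → C_0 is given by ∂[p,q] = [q] − [p]. For instance
  ∂FG = G − F.
The resulting 6×12 matrix has rank 5, and its Smith normal form has invariant factors (1,1,1,1,1).

∂_2: C_2 → C_1 acts by ∂[p,q,r] = [q,r] − [p,r] + [p,q]. For instance
  ∂BDE = DE − BE + BD,
  ∂ABD = BD − AD + AB.
As a 12×8 matrix over Z this has rank 7, with invariant factors (1,1,1,1,1,1,1).

Now H_k = ker ∂_k / im ∂_{k+1}, so:

  H_0: rank C_0 − rank ∂_1 = 6 − 5 = 1, and the invariant factors of ∂_1 are all 1, so H_0 = Z.
  H_1: rank ker ∂_1 − rank ∂_2 = (12 − 5) − 7 = 0, and the invariant factors of ∂_2 are all 1, so H_1 = 0.
  H_2: rank ker ∂_2 − rank ∂_3 = (8 − 7) − 0 = 1, and there is no ∂_3, so H_2 = Z.

As a check, the Euler characteristic is 6 − 12 + 8 = 2, which agrees with 1 − 0 + 1 = 2.

H_0 ≅ Z,  H_1 = 0,  H_2 ≅ Z.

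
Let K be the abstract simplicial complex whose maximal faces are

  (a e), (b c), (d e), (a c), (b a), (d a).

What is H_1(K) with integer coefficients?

H_1 = Z^2.

Order the vertices as a < b < c < d < e. Listing each simplex with vertices in this order, K has dimension 1 with simplices:

  0-simplices (5): a, b, c, d, e
  1-simplices (6): ab, ac, ad, ae, bc, de

giving chain groups C_0 ≅ Z^5, C_1 ≅ Z^6.

∂_1: C_1 → C_0 maps an edge to its endpoints' difference, ∂[p,q] = q − p. For instance
  ∂de = e − d.
This gives a 5×6 integer matrix of rank 4; reducing to Smith normal form yields diagonal entries (1,1,1,1).

Reading off H_k = ker ∂_k / im ∂_{k+1}:

  H_1: rank ker ∂_1 − rank ∂_2 = (6 − 4) − 0 = 2, and there is no ∂_2, so H_1 = Z^2.

(K is a triangulation of a wedge of 2 circles.)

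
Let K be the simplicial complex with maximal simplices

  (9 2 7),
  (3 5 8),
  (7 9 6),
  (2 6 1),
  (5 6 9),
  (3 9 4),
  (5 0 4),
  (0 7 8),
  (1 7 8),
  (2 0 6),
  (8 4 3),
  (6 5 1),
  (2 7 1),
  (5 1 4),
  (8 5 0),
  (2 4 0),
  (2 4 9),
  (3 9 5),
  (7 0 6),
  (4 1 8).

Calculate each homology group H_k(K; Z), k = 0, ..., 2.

H_0 = Z,  H_1 = Z ⊕ Z/2Z,  H_2 = 0.

We work with the vertex ordering 0 < 1 < 2 < 3 < 4 < 5 < 6 < 7 < 8 < 9. The simplices of K, each written with vertices in increasing order, are:

  0-simplices (10): [0], [1], [2], [3], [4], [5], [6], [7], [8], [9]
  1-simplices (30): (30 of them)
  2-simplices (20): (20 of them)

so the chain groups are C_0 ≅ Z^10, C_1 ≅ Z^30, C_2 ≅ Z^20.

The boundary map ∂_1: C_1 → C_0 sends each edge [p,q] (with p < q) to q − p.
The 10×30 boundary matrix has rank 9 and Smith normal form diag(1,1,1,1,1,1,1,1,1).

Boundary ∂_2: C_2 → C_1 sends each 2-simplex [p,q,r] to [q,r] − [p,r] + [p,q]. For instance
  ∂[0,4,5] = [4,5] − [0,5] + [0,4],
  ∂[1,2,7] = [2,7] − [1,7] + [1,2].
The 30×20 boundary matrix has rank 20 and Smith normal form diag(1,1,1,1,1,1,1,1,1,1,1,1,1,1,1,1,1,1,1,2).

Now H_k = ker ∂_k / im ∂_{k+1}, so:

  H_0: rank C_0 − rank ∂_1 = 10 − 9 = 1, and the invariant factors of ∂_1 are all 1, so H_0 = Z.
  H_1: rank ker ∂_1 − rank ∂_2 = (30 − 9) − 20 = 1, and ∂_2 has invariant factor 2 > 1, so H_1 = Z ⊕ Z/2Z.
  H_2: rank ker ∂_2 − rank ∂_3 = (20 − 20) − 0 = 0, and there is no ∂_3, so H_2 = 0.

As a check, the Euler characteristic is 10 − 30 + 20 = 0, which agrees with 1 − 1 + 0 = 0.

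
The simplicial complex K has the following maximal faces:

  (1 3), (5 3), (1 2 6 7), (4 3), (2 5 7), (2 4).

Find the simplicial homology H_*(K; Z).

K has 7 vertices, 12 edges, 5 triangles, 1 3-simplex.
rank ∂_0 = 0, rank ∂_1 = 6 ⇒ b_0 = 7 − 0 − 6 = 1; all invariant factors of ∂_1 are 1 so no torsion. So H_0 = Z.
rank ∂_1 = 6, rank ∂_2 = 4 ⇒ b_1 = 12 − 6 − 4 = 2; all invariant factors of ∂_2 are 1 so no torsion. So H_1 = Z^2.
rank ∂_2 = 4, rank ∂_3 = 1 ⇒ b_2 = 5 − 4 − 1 = 0; all invariant factors of ∂_3 are 1 so no torsion. So H_2 = 0.
rank ∂_3 = 1, rank ∂_4 = 0 ⇒ b_3 = 1 − 1 − 0 = 0. So H_3 = 0.

H_0 = Z,  H_1 = Z^2,  H_2 = 0,  H_3 = 0.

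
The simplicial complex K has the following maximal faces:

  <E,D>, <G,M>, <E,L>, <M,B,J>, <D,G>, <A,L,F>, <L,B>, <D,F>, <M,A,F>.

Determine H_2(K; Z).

H_2 = 0.

Fix the vertex order A < B < D < E < F < G < J < L < M and write every simplex with vertices in increasing order. Then dim K = 2 and the simplices of K are:

  0-simplices (9): A, B, D, E, F, G, J, L, M
  1-simplices (14): AF, AL, AM, BJ, BL, BM, DE, DF, DG, EL, FL, FM, GM, JM
  2-simplices (3): AFL, AFM, BJM

giving chain groups C_0 ≅ Z^9, C_1 ≅ Z^14, C_2 ≅ Z^3.

Boundary ∂_1: C_1 → C_0 is given by ∂[p,q] = [q] − [p].
As a 9×14 matrix over Z this has rank 8, with invariant factors (1,1,1,1,1,1,1,1).

The boundary map ∂_2: C_2 → C_1 acts by ∂[p,q,r] = [q,r] − [p,r] + [p,q]. For instance
  ∂AFL = FL − AL + AF,
  ∂AFM = FM − AM + AF.
The 14×3 boundary matrix has rank 3 and Smith normal form diag(1,1,1).

Computing H_k = (kernel of ∂_k) / (image of ∂_{k+1}):

  H_2: rank ker ∂_2 − rank ∂_3 = (3 − 3) − 0 = 0, and there is no ∂_3, so H_2 ≅ 0.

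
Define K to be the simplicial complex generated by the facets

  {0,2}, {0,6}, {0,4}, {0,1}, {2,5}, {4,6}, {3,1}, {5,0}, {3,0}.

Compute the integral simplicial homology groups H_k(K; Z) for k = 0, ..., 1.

K has 7 vertices, 9 edges.
rank ∂_0 = 0, rank ∂_1 = 6 ⇒ b_0 = 7 − 0 − 6 = 1; all invariant factors of ∂_1 are 1 so no torsion. So H_0 ≅ Z.
rank ∂_1 = 6, rank ∂_2 = 0 ⇒ b_1 = 9 − 6 − 0 = 3. So H_1 ≅ Z^3.

H_0 = Z,  H_1 = Z^3.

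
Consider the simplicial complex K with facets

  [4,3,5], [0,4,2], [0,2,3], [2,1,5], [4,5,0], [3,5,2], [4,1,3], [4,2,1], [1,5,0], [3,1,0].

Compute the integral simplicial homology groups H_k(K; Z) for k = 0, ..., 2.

H_0 ≅ Z,  H_1 ≅ Z/2,  H_2 = 0.

Order the vertices as 0 < 1 < 2 < 3 < 4 < 5. Listing each simplex with vertices in this order, K has dimension 2 with simplices:

  0-simplices (6): [0], [1], [2], [3], [4], [5]
  1-simplices (15): [0,1], [0,2], [0,3], [0,4], [0,5], [1,2], [1,3], [1,4], [1,5], [2,3], [2,4], [2,5], [3,4], [3,5], [4,5]
  2-simplices (10): [0,1,3], [0,1,5], [0,2,3], [0,2,4], [0,4,5], [1,2,4], [1,2,5], [1,3,4], [2,3,5], [3,4,5]

so the chain groups are C_0 ≅ Z^6, C_1 ≅ Z^15, C_2 ≅ Z^10.

Boundary ∂_1: C_1 → C_0 sends each edge [p,q] (with p < q) to q − p. For instance
  ∂[4,5] = [5] − [4].
As a 6×15 matrix over Z this has rank 5, with invariant factors (1,1,1,1,1).

The boundary map ∂_2: C_2 → C_1 maps a triangle to the signed sum of its edges. For instance
  ∂[1,3,4] = [3,4] − [1,4] + [1,3],
  ∂[1,2,4] = [2,4] − [1,4] + [1,2].
The 15×10 boundary matrix has rank 10 and Smith normal form diag(1,1,1,1,1,1,1,1,1,2).

Now H_k = ker ∂_k / im ∂_{k+1}, so:

  H_0: rank C_0 − rank ∂_1 = 6 − 5 = 1, and the invariant factors of ∂_1 are all 1, so H_0 ≅ Z.
  H_1: rank ker ∂_1 − rank ∂_2 = (15 − 5) − 10 = 0, and ∂_2 has invariant factor 2 > 1, so H_1 ≅ Z/2.
  H_2: rank ker ∂_2 − rank ∂_3 = (10 − 10) − 0 = 0, and there is no ∂_3, so H_2 ≅ 0.

As a check, the Euler characteristic is 6 − 15 + 10 = 1, which agrees with 1 − 0 + 0 = 1.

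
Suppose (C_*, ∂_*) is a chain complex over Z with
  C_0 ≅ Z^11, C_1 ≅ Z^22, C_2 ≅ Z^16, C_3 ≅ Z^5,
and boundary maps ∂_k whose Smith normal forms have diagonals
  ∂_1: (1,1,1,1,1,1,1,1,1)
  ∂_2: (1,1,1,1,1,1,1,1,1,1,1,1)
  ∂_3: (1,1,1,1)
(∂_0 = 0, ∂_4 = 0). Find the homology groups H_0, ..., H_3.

H_0 = Z^2,  H_1 = Z,  H_2 = 0,  H_3 = Z.

H_0: b_0 = 11 − 0 − 9 = 2; torsion from ∂_1 factors > 1: none. So H_0 = Z^2.
H_1: b_1 = 22 − 9 − 12 = 1; torsion from ∂_2 factors > 1: none. So H_1 = Z.
H_2: b_2 = 16 − 12 − 4 = 0; torsion from ∂_3 factors > 1: none. So H_2 = 0.
H_3: b_3 = 5 − 4 − 0 = 1; torsion from ∂_4 factors > 1: none. So H_3 = Z.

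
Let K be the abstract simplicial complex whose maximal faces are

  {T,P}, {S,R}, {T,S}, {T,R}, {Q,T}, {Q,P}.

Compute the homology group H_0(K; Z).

H_0 ≅ Z.

K has 5 vertices, 6 edges.
rank ∂_0 = 0, rank ∂_1 = 4 ⇒ b_0 = 5 − 0 − 4 = 1; all invariant factors of ∂_1 are 1 so no torsion. So H_0 = Z.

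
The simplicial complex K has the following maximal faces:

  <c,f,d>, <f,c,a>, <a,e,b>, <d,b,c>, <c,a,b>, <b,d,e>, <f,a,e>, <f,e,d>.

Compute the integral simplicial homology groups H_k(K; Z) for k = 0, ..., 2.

Fix the vertex order a < b < c < d < e < f and write every simplex with vertices in increasing order. Then dim K = 2 and the simplices of K are:

  0-simplices (6): a, b, c, d, e, f
  1-simplices (12): ab, ac, ae, af, bc, bd, be, cd, cf, de, df, ef
  2-simplices (8): abc, abe, acf, aef, bcd, bde, cdf, def

Hence C_0 ≅ Z^6, C_1 ≅ Z^12, C_2 ≅ Z^8.

Boundary ∂_1: C_1 → C_0 is given by ∂[p,q] = [q] − [p]. For instance
  ∂bd = d − b.
As a 6×12 matrix over Z this has rank 5, with invariant factors (1,1,1,1,1).

∂_2: C_2 → C_1 sends each 2-simplex [p,q,r] to [q,r] − [p,r] + [p,q]. For instance
  ∂aef = ef − af + ae,
  ∂bde = de − be + bd.
The resulting 12×8 matrix has rank 7, and its Smith normal form has invariant factors (1,1,1,1,1,1,1).

Computing H_k = (kernel of ∂_k) / (image of ∂_{k+1}):

  H_0: rank C_0 − rank ∂_1 = 6 − 5 = 1, and the invariant factors of ∂_1 are all 1, so H_0 = Z.
  H_1: rank ker ∂_1 − rank ∂_2 = (12 − 5) − 7 = 0, and the invariant factors of ∂_2 are all 1, so H_1 = 0.
  H_2: rank ker ∂_2 − rank ∂_3 = (8 − 7) − 0 = 1, and there is no ∂_3, so H_2 = Z.

As a check, the Euler characteristic is 6 − 12 + 8 = 2, which agrees with 1 − 0 + 1 = 2.

H_0 ≅ Z,  H_1 = 0,  H_2 ≅ Z.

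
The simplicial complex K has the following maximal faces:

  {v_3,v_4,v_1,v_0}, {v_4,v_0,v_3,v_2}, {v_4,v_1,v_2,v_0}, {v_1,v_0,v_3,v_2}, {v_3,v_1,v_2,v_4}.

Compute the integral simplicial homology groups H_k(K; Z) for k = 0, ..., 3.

H_0 = Z,  H_1 = 0,  H_2 = 0,  H_3 = Z.

Order the vertices as v_0 < v_1 < v_2 < v_3 < v_4. Listing each simplex with vertices in this order, K has dimension 3 with simplices:

  0-simplices (5): [v_0], [v_1], [v_2], [v_3], [v_4]
  1-simplices (10): [v_0,v_1], [v_0,v_2], [v_0,v_3], [v_0,v_4], [v_1,v_2], [v_1,v_3], [v_1,v_4], [v_2,v_3], [v_2,v_4], [v_3,v_4]
  2-simplices (10): [v_0,v_1,v_2], [v_0,v_1,v_3], [v_0,v_1,v_4], [v_0,v_2,v_3], [v_0,v_2,v_4], [v_0,v_3,v_4], [v_1,v_2,v_3], [v_1,v_2,v_4], [v_1,v_3,v_4], [v_2,v_3,v_4]
  3-simplices (5): [v_0,v_1,v_2,v_3], [v_0,v_1,v_2,v_4], [v_0,v_1,v_3,v_4], [v_0,v_2,v_3,v_4], [v_1,v_2,v_3,v_4]

so the chain groups are C_0 ≅ Z^5, C_1 ≅ Z^10, C_2 ≅ Z^10, C_3 ≅ Z^5.

The boundary map ∂_1: C_1 → C_0 is given by ∂[p,q] = [q] − [p].
The resulting 5×10 matrix has rank 4, and its Smith normal form has invariant factors (1,1,1,1).

Boundary ∂_2: C_2 → C_1 sends each 2-simplex [p,q,r] to [q,r] − [p,r] + [p,q]. For instance
  ∂[v_0,v_2,v_4] = [v_2,v_4] − [v_0,v_4] + [v_0,v_2],
  ∂[v_1,v_2,v_3] = [v_2,v_3] − [v_1,v_3] + [v_1,v_2].
This gives a 10×10 integer matrix of rank 6; reducing to Smith normal form yields diagonal entries (1,1,1,1,1,1).

The boundary map ∂_3: C_3 → C_2 sends each 3-simplex σ to the alternating sum Σ_i (−1)^i (σ with its i-th vertex removed). For instance
  ∂[v_0,v_2,v_3,v_4] = [v_2,v_3,v_4] − [v_0,v_3,v_4] + [v_0,v_2,v_4] − [v_0,v_2,v_3],
  ∂[v_1,v_2,v_3,v_4] = [v_2,v_3,v_4] − [v_1,v_3,v_4] + [v_1,v_2,v_4] − [v_1,v_2,v_3].
The 10×5 boundary matrix has rank 4 and Smith normal form diag(1,1,1,1).

Computing H_k = (kernel of ∂_k) / (image of ∂_{k+1}):

  H_0: rank C_0 − rank ∂_1 = 5 − 4 = 1, and the invariant factors of ∂_1 are all 1, so H_0 = Z.
  H_1: rank ker ∂_1 − rank ∂_2 = (10 − 4) − 6 = 0, and the invariant factors of ∂_2 are all 1, so H_1 = 0.
  H_2: rank ker ∂_2 − rank ∂_3 = (10 − 6) − 4 = 0, and the invariant factors of ∂_3 are all 1, so H_2 = 0.
  H_3: rank ker ∂_3 − rank ∂_4 = (5 − 4) − 0 = 1, and there is no ∂_4, so H_3 = Z.

(K is a triangulation of the 3-sphere S^3.)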